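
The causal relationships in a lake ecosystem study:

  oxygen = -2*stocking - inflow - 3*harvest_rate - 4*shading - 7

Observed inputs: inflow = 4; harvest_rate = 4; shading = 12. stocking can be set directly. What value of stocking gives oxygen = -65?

Substituting into the oxygen equation gives oxygen = -2*stocking - 71.
Solve -2*stocking - 71 = -65: stocking = (-65 + 71) / -2 = -3.

stocking = -3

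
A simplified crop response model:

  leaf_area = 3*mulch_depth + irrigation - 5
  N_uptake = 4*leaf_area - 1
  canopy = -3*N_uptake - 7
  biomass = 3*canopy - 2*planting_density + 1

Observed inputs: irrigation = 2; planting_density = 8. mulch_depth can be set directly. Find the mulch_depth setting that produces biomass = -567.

mulch_depth = 6

Substituting into the leaf_area equation gives leaf_area = 3*mulch_depth - 3.
N_uptake becomes 12*mulch_depth - 13.
Substituting into the canopy equation gives canopy = -36*mulch_depth + 32.
Substituting into the biomass equation gives biomass = -108*mulch_depth + 81.
Solve -108*mulch_depth + 81 = -567: mulch_depth = (-567 - 81) / -108 = 6.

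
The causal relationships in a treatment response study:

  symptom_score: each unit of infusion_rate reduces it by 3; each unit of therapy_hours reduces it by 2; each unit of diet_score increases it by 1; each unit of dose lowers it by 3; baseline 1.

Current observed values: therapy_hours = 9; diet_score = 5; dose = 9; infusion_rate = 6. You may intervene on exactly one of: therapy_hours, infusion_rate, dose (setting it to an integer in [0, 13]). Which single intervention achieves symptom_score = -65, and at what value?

Intervening on therapy_hours: with other inputs at their observed values, symptom_score = -2*therapy_hours - 39. Solving for -65 gives therapy_hours = 13, within [0, 13].
Intervening on infusion_rate: symptom_score = -3*infusion_rate - 39. Reaching -65 requires infusion_rate = 26/3, not an integer.
Intervening on dose: symptom_score = -3*dose - 30. Reaching -65 requires dose = 35/3, not an integer.

set therapy_hours = 13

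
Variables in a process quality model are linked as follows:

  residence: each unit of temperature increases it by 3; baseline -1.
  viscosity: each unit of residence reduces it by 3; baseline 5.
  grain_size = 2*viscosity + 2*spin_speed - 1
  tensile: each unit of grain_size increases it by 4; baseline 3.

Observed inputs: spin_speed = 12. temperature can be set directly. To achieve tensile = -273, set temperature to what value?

Substituting into the viscosity equation gives viscosity = -9*temperature + 8.
Substituting into the grain_size equation gives grain_size = -18*temperature + 39.
Substituting into the tensile equation gives tensile = -72*temperature + 159.
Solve -72*temperature + 159 = -273: temperature = (-273 - 159) / -72 = 6.

temperature = 6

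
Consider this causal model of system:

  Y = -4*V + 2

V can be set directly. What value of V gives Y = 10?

Solve -4*V + 2 = 10: V = (10 - 2) / -4 = -2.

V = -2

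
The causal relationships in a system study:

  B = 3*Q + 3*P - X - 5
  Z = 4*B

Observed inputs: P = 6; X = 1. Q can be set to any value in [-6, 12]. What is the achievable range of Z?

Substituting into the B equation gives B = 3*Q + 12.
Substituting into the Z equation gives Z = 12*Q + 48.
Linear in Q, so extremes are at the endpoints: Q = -6 gives Z = -24; Q = 12 gives Z = 192.

-24 to 192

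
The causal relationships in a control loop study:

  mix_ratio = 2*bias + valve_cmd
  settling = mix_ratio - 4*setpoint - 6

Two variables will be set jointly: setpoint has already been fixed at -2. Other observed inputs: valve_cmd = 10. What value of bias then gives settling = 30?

bias = 9

With setpoint held at -2:
Substituting into the mix_ratio equation gives mix_ratio = 2*bias + 10.
settling becomes 2*bias + 12.
Solve 2*bias + 12 = 30: bias = (30 - 12) / 2 = 9.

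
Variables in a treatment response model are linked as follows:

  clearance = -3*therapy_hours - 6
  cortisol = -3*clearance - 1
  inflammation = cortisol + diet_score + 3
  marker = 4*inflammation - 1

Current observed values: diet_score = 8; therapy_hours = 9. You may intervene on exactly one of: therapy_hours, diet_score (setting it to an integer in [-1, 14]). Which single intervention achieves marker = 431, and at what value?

set diet_score = 7

Intervening on therapy_hours: marker = 36*therapy_hours + 111. Reaching 431 requires therapy_hours = 80/9, not an integer.
Intervening on diet_score: with other inputs at their observed values, marker = 4*diet_score + 403. Solving for 431 gives diet_score = 7, within [-1, 14].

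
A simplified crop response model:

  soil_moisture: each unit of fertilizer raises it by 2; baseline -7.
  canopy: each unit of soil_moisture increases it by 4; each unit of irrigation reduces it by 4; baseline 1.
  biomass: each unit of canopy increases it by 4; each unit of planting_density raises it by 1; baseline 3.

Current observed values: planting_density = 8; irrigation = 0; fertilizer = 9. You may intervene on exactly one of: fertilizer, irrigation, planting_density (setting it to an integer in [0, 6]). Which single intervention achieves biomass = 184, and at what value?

set planting_density = 1

Intervening on fertilizer: biomass = 32*fertilizer - 97. Reaching 184 requires fertilizer = 281/32, not an integer.
Intervening on irrigation: biomass = -16*irrigation + 191. Reaching 184 requires irrigation = 7/16, not an integer.
Intervening on planting_density: with other inputs at their observed values, biomass = planting_density + 183. Solving for 184 gives planting_density = 1, within [0, 6].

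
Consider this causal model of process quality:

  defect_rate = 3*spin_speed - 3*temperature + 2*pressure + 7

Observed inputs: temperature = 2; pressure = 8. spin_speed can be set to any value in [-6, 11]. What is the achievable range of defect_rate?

-1 to 50

Substituting into the defect_rate equation gives defect_rate = 3*spin_speed + 17.
Linear in spin_speed, so extremes are at the endpoints: spin_speed = -6 gives defect_rate = -1; spin_speed = 11 gives defect_rate = 50.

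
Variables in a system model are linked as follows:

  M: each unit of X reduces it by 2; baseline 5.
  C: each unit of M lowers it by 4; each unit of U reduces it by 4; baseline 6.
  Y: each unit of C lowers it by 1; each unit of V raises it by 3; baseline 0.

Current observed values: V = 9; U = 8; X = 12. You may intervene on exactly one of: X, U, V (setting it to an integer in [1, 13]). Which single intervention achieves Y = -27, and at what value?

set U = 7

Intervening on X: Y = -8*X + 73. Reaching -27 requires X = 25/2, not an integer.
Intervening on U: with other inputs at their observed values, Y = 4*U - 55. Solving for -27 gives U = 7, within [1, 13].
Intervening on V: Y = 3*V - 50. Reaching -27 requires V = 23/3, not an integer.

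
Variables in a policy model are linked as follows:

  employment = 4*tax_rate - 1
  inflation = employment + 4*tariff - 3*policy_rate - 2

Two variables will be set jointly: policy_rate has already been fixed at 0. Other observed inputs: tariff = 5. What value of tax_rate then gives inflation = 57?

With policy_rate held at 0:
Substituting into the inflation equation gives inflation = 4*tax_rate + 17.
Solve 4*tax_rate + 17 = 57: tax_rate = (57 - 17) / 4 = 10.

tax_rate = 10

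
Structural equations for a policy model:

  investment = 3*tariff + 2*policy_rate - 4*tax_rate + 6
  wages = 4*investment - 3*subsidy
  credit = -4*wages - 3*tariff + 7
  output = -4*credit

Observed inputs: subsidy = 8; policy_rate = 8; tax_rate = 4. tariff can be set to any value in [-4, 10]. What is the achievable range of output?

Substituting into the investment equation gives investment = 3*tariff + 6.
So wages = 12*tariff.
Substituting into the credit equation gives credit = -51*tariff + 7.
output becomes 204*tariff - 28.
Linear in tariff, so extremes are at the endpoints: tariff = -4 gives output = -844; tariff = 10 gives output = 2012.

-844 to 2012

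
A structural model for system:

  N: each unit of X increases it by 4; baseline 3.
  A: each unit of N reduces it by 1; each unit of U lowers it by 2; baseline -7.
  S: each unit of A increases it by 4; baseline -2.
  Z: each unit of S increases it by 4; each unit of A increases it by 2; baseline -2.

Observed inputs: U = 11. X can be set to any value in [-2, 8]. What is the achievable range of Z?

-1162 to -442

Substituting into the A equation gives A = -4*X - 32.
Substituting into the S equation gives S = -16*X - 130.
Z becomes -72*X - 586.
Linear in X, so extremes are at the endpoints: X = -2 gives Z = -442; X = 8 gives Z = -1162.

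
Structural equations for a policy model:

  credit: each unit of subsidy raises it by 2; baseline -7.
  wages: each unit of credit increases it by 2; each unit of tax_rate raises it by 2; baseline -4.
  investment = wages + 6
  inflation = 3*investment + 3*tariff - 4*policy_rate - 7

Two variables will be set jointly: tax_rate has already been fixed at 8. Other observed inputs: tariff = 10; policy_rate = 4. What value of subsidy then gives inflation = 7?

subsidy = -1

With tax_rate held at 8:
Substituting into the wages equation gives wages = 4*subsidy - 2.
This gives investment = 4*subsidy + 4.
Substituting into the inflation equation gives inflation = 12*subsidy + 19.
Solve 12*subsidy + 19 = 7: subsidy = (7 - 19) / 12 = -1.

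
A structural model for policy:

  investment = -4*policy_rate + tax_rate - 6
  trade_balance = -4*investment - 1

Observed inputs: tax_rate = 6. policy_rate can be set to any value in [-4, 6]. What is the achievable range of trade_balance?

Substituting into the investment equation gives investment = -4*policy_rate.
trade_balance becomes 16*policy_rate - 1.
Linear in policy_rate, so extremes are at the endpoints: policy_rate = -4 gives trade_balance = -65; policy_rate = 6 gives trade_balance = 95.

-65 to 95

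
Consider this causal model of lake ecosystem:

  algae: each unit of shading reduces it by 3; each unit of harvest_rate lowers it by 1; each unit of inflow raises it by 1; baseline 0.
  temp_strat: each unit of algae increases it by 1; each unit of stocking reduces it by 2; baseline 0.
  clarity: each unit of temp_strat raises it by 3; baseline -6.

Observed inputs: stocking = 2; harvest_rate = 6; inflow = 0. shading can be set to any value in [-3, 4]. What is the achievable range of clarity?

-72 to -9

Substituting into the algae equation gives algae = -3*shading - 6.
Substituting into the temp_strat equation gives temp_strat = -3*shading - 10.
This gives clarity = -9*shading - 36.
Linear in shading, so extremes are at the endpoints: shading = -3 gives clarity = -9; shading = 4 gives clarity = -72.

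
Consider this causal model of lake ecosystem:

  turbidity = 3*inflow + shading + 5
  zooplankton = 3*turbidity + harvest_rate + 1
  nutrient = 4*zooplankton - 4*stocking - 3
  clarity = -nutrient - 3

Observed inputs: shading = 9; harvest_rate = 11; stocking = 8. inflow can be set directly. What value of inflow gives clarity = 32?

Substituting into the turbidity equation gives turbidity = 3*inflow + 14.
Substituting into the zooplankton equation gives zooplankton = 9*inflow + 54.
Substituting into the nutrient equation gives nutrient = 36*inflow + 181.
Substituting into the clarity equation gives clarity = -36*inflow - 184.
Solve -36*inflow - 184 = 32: inflow = (32 + 184) / -36 = -6.

inflow = -6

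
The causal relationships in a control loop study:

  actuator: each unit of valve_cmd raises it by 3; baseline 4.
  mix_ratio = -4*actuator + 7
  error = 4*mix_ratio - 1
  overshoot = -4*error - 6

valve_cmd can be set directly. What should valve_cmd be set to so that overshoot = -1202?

valve_cmd = -7

Substituting into the mix_ratio equation gives mix_ratio = -12*valve_cmd - 9.
So error = -48*valve_cmd - 37.
Substituting into the overshoot equation gives overshoot = 192*valve_cmd + 142.
Solve 192*valve_cmd + 142 = -1202: valve_cmd = (-1202 - 142) / 192 = -7.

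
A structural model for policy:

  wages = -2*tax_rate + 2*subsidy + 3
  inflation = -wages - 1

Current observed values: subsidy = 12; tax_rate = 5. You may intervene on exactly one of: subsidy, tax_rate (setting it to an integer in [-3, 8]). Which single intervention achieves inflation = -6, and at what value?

Intervening on subsidy: with other inputs at their observed values, inflation = -2*subsidy + 6. Solving for -6 gives subsidy = 6, within [-3, 8].
Intervening on tax_rate: inflation = 2*tax_rate - 28. Reaching -6 requires tax_rate = 11, outside [-3, 8].

set subsidy = 6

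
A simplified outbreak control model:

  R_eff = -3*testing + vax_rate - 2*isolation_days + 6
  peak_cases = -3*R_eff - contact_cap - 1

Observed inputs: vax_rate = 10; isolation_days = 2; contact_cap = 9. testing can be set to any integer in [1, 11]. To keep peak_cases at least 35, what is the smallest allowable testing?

testing = 9

Substituting into the R_eff equation gives R_eff = -3*testing + 12.
Substituting into the peak_cases equation gives peak_cases = 9*testing - 46.
Require 9*testing - 46 ≥ 35, so testing ≥ 9.
The smallest integer in [1, 11] satisfying this is 9.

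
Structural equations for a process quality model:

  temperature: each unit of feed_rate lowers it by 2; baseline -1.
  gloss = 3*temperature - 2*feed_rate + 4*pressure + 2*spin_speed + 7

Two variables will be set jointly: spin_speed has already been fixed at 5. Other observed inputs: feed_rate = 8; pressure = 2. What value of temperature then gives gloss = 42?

temperature = 11

With spin_speed held at 5:
Intervening on temperature fixes its value directly, overriding its dependence on feed_rate.
Substituting into the gloss equation gives gloss = 3*temperature + 9.
Solve 3*temperature + 9 = 42: temperature = (42 - 9) / 3 = 11.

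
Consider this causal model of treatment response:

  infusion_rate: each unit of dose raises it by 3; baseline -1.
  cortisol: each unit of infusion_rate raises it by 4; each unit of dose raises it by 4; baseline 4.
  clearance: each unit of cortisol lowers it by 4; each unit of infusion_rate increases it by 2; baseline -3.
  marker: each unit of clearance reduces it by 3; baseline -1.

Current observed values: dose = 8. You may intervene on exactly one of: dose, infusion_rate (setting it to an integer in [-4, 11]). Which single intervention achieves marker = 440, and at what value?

Intervening on dose: marker = 174*dose + 14. Reaching 440 requires dose = 71/29, not an integer.
Intervening on infusion_rate: with other inputs at their observed values, marker = 42*infusion_rate + 440. Solving for 440 gives infusion_rate = 0, within [-4, 11].

set infusion_rate = 0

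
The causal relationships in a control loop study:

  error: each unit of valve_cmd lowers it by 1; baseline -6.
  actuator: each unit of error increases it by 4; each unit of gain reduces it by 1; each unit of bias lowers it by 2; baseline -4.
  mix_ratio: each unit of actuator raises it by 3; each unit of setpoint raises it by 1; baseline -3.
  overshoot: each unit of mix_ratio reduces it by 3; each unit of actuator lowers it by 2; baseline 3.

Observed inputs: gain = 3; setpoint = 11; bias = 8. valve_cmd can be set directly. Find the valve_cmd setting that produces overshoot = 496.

valve_cmd = 0

Substituting into the actuator equation gives actuator = -4*valve_cmd - 47.
Substituting into the mix_ratio equation gives mix_ratio = -12*valve_cmd - 133.
This gives overshoot = 44*valve_cmd + 496.
Solve 44*valve_cmd + 496 = 496: valve_cmd = (496 - 496) / 44 = 0.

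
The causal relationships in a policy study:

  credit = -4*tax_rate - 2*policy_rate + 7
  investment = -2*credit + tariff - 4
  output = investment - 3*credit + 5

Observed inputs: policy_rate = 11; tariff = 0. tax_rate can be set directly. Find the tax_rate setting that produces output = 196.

tax_rate = 6

Substituting into the credit equation gives credit = -4*tax_rate - 15.
investment becomes 8*tax_rate + 26.
Substituting into the output equation gives output = 20*tax_rate + 76.
Solve 20*tax_rate + 76 = 196: tax_rate = (196 - 76) / 20 = 6.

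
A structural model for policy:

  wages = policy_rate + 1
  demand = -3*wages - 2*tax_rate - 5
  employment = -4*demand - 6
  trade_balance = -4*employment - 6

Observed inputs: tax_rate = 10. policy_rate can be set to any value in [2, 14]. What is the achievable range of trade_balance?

Substituting into the demand equation gives demand = -3*policy_rate - 28.
Substituting into the employment equation gives employment = 12*policy_rate + 106.
So trade_balance = -48*policy_rate - 430.
Linear in policy_rate, so extremes are at the endpoints: policy_rate = 2 gives trade_balance = -526; policy_rate = 14 gives trade_balance = -1102.

-1102 to -526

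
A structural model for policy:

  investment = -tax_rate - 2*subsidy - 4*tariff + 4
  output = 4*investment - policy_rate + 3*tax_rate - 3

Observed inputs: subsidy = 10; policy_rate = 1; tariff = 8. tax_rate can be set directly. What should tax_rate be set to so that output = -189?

Substituting into the investment equation gives investment = -tax_rate - 48.
This gives output = -tax_rate - 196.
Solve -tax_rate - 196 = -189: tax_rate = (-189 + 196) / -1 = -7.

tax_rate = -7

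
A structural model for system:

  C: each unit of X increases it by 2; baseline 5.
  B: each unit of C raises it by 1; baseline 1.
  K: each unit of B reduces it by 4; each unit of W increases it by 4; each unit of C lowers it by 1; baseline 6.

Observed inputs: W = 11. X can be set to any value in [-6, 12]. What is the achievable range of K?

Substituting into the B equation gives B = 2*X + 6.
Substituting into the K equation gives K = -10*X + 21.
Linear in X, so extremes are at the endpoints: X = -6 gives K = 81; X = 12 gives K = -99.

-99 to 81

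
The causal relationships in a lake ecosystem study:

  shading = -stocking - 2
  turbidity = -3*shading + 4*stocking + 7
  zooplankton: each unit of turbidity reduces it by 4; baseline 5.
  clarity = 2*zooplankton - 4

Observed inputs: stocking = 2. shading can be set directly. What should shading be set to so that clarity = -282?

Intervening on shading fixes its value directly, overriding its dependence on stocking.
Substituting into the turbidity equation gives turbidity = -3*shading + 15.
Substituting into the zooplankton equation gives zooplankton = 12*shading - 55.
clarity becomes 24*shading - 114.
Solve 24*shading - 114 = -282: shading = (-282 + 114) / 24 = -7.

shading = -7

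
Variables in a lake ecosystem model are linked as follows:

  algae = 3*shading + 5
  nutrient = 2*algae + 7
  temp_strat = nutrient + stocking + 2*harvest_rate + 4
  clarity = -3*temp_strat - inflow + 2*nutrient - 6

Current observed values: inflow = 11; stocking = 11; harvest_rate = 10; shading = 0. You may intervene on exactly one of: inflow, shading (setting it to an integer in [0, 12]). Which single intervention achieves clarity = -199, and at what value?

Intervening on inflow: clarity = -inflow - 128. Reaching -199 requires inflow = 71, outside [0, 12].
Intervening on shading: with other inputs at their observed values, clarity = -6*shading - 139. Solving for -199 gives shading = 10, within [0, 12].

set shading = 10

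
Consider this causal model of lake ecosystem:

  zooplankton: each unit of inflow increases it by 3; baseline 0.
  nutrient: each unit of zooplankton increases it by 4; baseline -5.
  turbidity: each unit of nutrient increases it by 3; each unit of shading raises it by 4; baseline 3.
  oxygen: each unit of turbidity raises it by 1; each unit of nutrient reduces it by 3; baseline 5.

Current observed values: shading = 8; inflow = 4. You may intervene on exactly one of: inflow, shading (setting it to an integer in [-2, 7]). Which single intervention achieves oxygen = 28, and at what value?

Intervening on inflow: the paths from inflow to oxygen cancel (net effect zero), leaving oxygen = 40; 28 is unreachable this way.
Intervening on shading: with other inputs at their observed values, oxygen = 4*shading + 8. Solving for 28 gives shading = 5, within [-2, 7].

set shading = 5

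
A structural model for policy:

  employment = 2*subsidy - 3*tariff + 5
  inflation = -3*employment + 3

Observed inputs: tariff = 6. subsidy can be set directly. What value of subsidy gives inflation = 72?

subsidy = -5

Substituting into the employment equation gives employment = 2*subsidy - 13.
Substituting into the inflation equation gives inflation = -6*subsidy + 42.
Solve -6*subsidy + 42 = 72: subsidy = (72 - 42) / -6 = -5.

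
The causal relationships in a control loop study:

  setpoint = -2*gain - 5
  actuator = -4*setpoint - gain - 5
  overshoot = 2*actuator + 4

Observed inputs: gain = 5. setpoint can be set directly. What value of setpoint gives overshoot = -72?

setpoint = 7

Intervening on setpoint fixes its value directly, overriding its dependence on gain.
Substituting into the actuator equation gives actuator = -4*setpoint - 10.
Substituting into the overshoot equation gives overshoot = -8*setpoint - 16.
Solve -8*setpoint - 16 = -72: setpoint = (-72 + 16) / -8 = 7.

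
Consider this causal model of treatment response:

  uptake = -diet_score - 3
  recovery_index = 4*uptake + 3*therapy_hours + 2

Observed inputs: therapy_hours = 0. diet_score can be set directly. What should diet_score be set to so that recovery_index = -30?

diet_score = 5

Substituting into the recovery_index equation gives recovery_index = -4*diet_score - 10.
Solve -4*diet_score - 10 = -30: diet_score = (-30 + 10) / -4 = 5.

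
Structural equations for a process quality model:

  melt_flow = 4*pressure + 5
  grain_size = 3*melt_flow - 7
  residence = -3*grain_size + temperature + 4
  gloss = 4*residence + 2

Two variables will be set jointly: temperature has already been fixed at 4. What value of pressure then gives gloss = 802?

With temperature held at 4:
Substituting into the grain_size equation gives grain_size = 12*pressure + 8.
Substituting into the residence equation gives residence = -36*pressure - 16.
Substituting into the gloss equation gives gloss = -144*pressure - 62.
Solve -144*pressure - 62 = 802: pressure = (802 + 62) / -144 = -6.

pressure = -6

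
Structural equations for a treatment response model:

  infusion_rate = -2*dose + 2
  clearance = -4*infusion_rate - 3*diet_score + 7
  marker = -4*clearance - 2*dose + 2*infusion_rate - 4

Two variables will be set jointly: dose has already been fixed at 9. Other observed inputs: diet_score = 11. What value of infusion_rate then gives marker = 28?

With dose held at 9:
Intervening on infusion_rate fixes its value directly, overriding its dependence on dose.
Substituting into the clearance equation gives clearance = -4*infusion_rate - 26.
This gives marker = 18*infusion_rate + 82.
Solve 18*infusion_rate + 82 = 28: infusion_rate = (28 - 82) / 18 = -3.

infusion_rate = -3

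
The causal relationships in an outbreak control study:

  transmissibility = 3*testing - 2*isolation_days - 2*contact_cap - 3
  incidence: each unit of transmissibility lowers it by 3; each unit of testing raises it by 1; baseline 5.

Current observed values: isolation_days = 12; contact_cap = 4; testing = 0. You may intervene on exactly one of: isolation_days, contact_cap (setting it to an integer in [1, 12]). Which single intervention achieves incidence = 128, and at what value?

Intervening on isolation_days: incidence = 6*isolation_days + 38. Reaching 128 requires isolation_days = 15, outside [1, 12].
Intervening on contact_cap: with other inputs at their observed values, incidence = 6*contact_cap + 86. Solving for 128 gives contact_cap = 7, within [1, 12].

set contact_cap = 7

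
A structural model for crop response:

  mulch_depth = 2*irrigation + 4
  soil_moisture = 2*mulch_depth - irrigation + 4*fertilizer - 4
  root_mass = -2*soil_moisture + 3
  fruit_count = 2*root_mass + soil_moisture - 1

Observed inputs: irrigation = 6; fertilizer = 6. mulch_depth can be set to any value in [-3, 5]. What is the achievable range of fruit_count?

-67 to -19

Intervening on mulch_depth fixes its value directly, overriding its dependence on irrigation.
Substituting into the soil_moisture equation gives soil_moisture = 2*mulch_depth + 14.
Substituting into the root_mass equation gives root_mass = -4*mulch_depth - 25.
Substituting into the fruit_count equation gives fruit_count = -6*mulch_depth - 37.
Linear in mulch_depth, so extremes are at the endpoints: mulch_depth = -3 gives fruit_count = -19; mulch_depth = 5 gives fruit_count = -67.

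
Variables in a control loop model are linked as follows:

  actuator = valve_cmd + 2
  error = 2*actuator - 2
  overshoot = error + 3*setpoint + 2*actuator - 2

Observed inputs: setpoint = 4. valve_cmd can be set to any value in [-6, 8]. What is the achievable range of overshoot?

-8 to 48

Substituting into the error equation gives error = 2*valve_cmd + 2.
Substituting into the overshoot equation gives overshoot = 4*valve_cmd + 16.
Linear in valve_cmd, so extremes are at the endpoints: valve_cmd = -6 gives overshoot = -8; valve_cmd = 8 gives overshoot = 48.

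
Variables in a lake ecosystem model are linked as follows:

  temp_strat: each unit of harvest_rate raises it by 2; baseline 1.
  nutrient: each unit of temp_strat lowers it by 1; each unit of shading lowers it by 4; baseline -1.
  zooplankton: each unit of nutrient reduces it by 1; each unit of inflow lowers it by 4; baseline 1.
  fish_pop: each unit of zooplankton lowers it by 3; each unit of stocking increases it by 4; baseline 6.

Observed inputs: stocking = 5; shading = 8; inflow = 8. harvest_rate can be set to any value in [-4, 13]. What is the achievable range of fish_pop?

-61 to 41

Substituting into the nutrient equation gives nutrient = -2*harvest_rate - 34.
Substituting into the zooplankton equation gives zooplankton = 2*harvest_rate + 3.
Substituting into the fish_pop equation gives fish_pop = -6*harvest_rate + 17.
Linear in harvest_rate, so extremes are at the endpoints: harvest_rate = -4 gives fish_pop = 41; harvest_rate = 13 gives fish_pop = -61.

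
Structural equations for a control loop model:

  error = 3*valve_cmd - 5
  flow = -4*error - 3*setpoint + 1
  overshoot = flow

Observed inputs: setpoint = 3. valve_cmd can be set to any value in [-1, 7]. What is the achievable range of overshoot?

Substituting into the flow equation gives flow = -12*valve_cmd + 12.
overshoot becomes -12*valve_cmd + 12.
Linear in valve_cmd, so extremes are at the endpoints: valve_cmd = -1 gives overshoot = 24; valve_cmd = 7 gives overshoot = -72.

-72 to 24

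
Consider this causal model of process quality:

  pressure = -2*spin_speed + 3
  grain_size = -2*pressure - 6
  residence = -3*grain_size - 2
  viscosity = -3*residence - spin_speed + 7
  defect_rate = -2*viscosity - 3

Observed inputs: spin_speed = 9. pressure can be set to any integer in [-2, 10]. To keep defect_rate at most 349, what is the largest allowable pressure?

pressure = 7

Intervening on pressure fixes its value directly, overriding its dependence on spin_speed.
Substituting into the residence equation gives residence = 6*pressure + 16.
Substituting into the viscosity equation gives viscosity = -18*pressure - 50.
Substituting into the defect_rate equation gives defect_rate = 36*pressure + 97.
Require 36*pressure + 97 ≤ 349, so pressure ≤ 7.
The largest integer in [-2, 10] satisfying this is 7.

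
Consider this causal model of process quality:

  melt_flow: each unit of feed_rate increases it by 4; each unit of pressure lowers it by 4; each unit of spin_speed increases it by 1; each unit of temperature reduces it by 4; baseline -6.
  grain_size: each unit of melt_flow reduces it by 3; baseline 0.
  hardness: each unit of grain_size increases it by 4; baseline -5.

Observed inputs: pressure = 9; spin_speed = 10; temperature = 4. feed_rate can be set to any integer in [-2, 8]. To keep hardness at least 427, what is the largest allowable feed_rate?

Substituting into the melt_flow equation gives melt_flow = 4*feed_rate - 48.
Substituting into the grain_size equation gives grain_size = -12*feed_rate + 144.
This gives hardness = -48*feed_rate + 571.
Require -48*feed_rate + 571 ≥ 427, so feed_rate ≤ 3.
The largest integer in [-2, 8] satisfying this is 3.

feed_rate = 3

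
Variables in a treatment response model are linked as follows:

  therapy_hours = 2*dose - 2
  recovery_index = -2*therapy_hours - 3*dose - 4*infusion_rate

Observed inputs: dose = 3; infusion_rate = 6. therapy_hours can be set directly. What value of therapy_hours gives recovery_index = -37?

therapy_hours = 2

Intervening on therapy_hours fixes its value directly, overriding its dependence on dose.
Substituting into the recovery_index equation gives recovery_index = -2*therapy_hours - 33.
Solve -2*therapy_hours - 33 = -37: therapy_hours = (-37 + 33) / -2 = 2.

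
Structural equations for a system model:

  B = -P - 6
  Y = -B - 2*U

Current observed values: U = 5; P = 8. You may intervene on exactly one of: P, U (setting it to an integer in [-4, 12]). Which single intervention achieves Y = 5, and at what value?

set P = 9

Intervening on P: with other inputs at their observed values, Y = P - 4. Solving for 5 gives P = 9, within [-4, 12].
Intervening on U: Y = -2*U + 14. Reaching 5 requires U = 9/2, not an integer.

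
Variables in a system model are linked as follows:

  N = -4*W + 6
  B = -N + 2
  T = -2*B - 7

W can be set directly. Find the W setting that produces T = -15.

Substituting into the B equation gives B = 4*W - 4.
Substituting into the T equation gives T = -8*W + 1.
Solve -8*W + 1 = -15: W = (-15 - 1) / -8 = 2.

W = 2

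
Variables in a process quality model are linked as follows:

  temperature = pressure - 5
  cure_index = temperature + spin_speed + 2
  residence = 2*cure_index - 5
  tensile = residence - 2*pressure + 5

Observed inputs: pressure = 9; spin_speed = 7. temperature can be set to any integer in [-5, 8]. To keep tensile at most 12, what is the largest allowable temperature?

Intervening on temperature fixes its value directly, overriding its dependence on pressure.
Substituting into the cure_index equation gives cure_index = temperature + 9.
residence becomes 2*temperature + 13.
Substituting into the tensile equation gives tensile = 2*temperature.
Require 2*temperature ≤ 12, so temperature ≤ 6.
The largest integer in [-5, 8] satisfying this is 6.

temperature = 6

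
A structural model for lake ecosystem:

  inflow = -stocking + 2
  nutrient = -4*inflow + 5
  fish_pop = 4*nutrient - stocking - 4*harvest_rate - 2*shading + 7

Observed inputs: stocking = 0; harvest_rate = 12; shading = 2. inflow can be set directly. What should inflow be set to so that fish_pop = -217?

inflow = 12

Intervening on inflow fixes its value directly, overriding its dependence on stocking.
Substituting into the fish_pop equation gives fish_pop = -16*inflow - 25.
Solve -16*inflow - 25 = -217: inflow = (-217 + 25) / -16 = 12.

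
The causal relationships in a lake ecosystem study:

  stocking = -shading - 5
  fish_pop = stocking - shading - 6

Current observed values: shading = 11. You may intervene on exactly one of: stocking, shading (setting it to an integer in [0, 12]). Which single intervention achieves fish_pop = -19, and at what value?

Intervening on stocking: fish_pop = stocking - 17. Reaching -19 requires stocking = -2, outside [0, 12].
Intervening on shading: with other inputs at their observed values, fish_pop = -2*shading - 11. Solving for -19 gives shading = 4, within [0, 12].

set shading = 4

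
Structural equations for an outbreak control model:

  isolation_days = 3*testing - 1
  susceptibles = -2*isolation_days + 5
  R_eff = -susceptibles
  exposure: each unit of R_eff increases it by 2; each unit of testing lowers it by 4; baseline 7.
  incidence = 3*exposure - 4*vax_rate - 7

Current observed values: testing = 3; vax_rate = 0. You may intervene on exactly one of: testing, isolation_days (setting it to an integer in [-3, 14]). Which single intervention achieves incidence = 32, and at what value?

set isolation_days = 7

Intervening on testing: incidence = 24*testing - 28. Reaching 32 requires testing = 5/2, not an integer.
Intervening on isolation_days: with other inputs at their observed values, incidence = 12*isolation_days - 52. Solving for 32 gives isolation_days = 7, within [-3, 14].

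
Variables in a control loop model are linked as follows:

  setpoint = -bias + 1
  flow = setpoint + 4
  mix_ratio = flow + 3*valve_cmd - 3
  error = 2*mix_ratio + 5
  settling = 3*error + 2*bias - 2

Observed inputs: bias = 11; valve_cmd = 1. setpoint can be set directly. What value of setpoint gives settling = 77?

setpoint = 3

Intervening on setpoint fixes its value directly, overriding its dependence on bias.
Substituting into the mix_ratio equation gives mix_ratio = setpoint + 4.
error becomes 2*setpoint + 13.
So settling = 6*setpoint + 59.
Solve 6*setpoint + 59 = 77: setpoint = (77 - 59) / 6 = 3.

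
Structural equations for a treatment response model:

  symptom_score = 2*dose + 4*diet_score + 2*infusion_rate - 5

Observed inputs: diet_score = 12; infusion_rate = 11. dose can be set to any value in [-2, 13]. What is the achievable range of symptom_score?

61 to 91

Substituting into the symptom_score equation gives symptom_score = 2*dose + 65.
Linear in dose, so extremes are at the endpoints: dose = -2 gives symptom_score = 61; dose = 13 gives symptom_score = 91.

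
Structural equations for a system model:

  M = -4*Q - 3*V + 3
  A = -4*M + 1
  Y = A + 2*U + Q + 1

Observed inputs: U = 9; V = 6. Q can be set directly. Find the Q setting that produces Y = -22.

Substituting into the M equation gives M = -4*Q - 15.
This gives A = 16*Q + 61.
So Y = 17*Q + 80.
Solve 17*Q + 80 = -22: Q = (-22 - 80) / 17 = -6.

Q = -6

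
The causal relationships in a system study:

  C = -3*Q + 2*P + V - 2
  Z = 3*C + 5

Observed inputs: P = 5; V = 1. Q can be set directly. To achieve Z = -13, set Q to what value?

Substituting into the C equation gives C = -3*Q + 9.
This gives Z = -9*Q + 32.
Solve -9*Q + 32 = -13: Q = (-13 - 32) / -9 = 5.

Q = 5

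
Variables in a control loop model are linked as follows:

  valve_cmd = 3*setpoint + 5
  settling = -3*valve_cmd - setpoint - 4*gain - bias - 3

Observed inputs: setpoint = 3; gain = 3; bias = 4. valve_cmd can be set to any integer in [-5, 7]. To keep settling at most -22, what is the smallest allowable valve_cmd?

valve_cmd = 0

Intervening on valve_cmd fixes its value directly, overriding its dependence on setpoint.
Substituting into the settling equation gives settling = -3*valve_cmd - 22.
Require -3*valve_cmd - 22 ≤ -22, so valve_cmd ≥ 0.
The smallest integer in [-5, 7] satisfying this is 0.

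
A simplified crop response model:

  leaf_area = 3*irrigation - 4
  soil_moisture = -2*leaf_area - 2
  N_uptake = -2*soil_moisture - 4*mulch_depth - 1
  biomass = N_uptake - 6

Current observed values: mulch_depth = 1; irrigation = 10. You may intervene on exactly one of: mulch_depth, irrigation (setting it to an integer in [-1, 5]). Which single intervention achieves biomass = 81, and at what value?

Intervening on mulch_depth: with other inputs at their observed values, biomass = -4*mulch_depth + 101. Solving for 81 gives mulch_depth = 5, within [-1, 5].
Intervening on irrigation: biomass = 12*irrigation - 23. Reaching 81 requires irrigation = 26/3, not an integer.

set mulch_depth = 5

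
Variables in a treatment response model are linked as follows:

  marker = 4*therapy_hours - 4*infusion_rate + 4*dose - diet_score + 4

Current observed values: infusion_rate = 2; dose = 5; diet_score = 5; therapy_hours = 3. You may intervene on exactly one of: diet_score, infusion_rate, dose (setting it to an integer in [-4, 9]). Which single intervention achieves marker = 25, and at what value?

Intervening on diet_score: with other inputs at their observed values, marker = -diet_score + 28. Solving for 25 gives diet_score = 3, within [-4, 9].
Intervening on infusion_rate: marker = -4*infusion_rate + 31. Reaching 25 requires infusion_rate = 3/2, not an integer.
Intervening on dose: marker = 4*dose + 3. Reaching 25 requires dose = 11/2, not an integer.

set diet_score = 3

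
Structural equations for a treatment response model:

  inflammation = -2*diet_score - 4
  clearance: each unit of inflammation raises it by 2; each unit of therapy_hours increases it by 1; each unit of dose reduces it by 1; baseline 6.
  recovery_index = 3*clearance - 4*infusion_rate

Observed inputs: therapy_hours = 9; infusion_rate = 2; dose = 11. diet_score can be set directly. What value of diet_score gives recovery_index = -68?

diet_score = 4

Substituting into the clearance equation gives clearance = -4*diet_score - 4.
Substituting into the recovery_index equation gives recovery_index = -12*diet_score - 20.
Solve -12*diet_score - 20 = -68: diet_score = (-68 + 20) / -12 = 4.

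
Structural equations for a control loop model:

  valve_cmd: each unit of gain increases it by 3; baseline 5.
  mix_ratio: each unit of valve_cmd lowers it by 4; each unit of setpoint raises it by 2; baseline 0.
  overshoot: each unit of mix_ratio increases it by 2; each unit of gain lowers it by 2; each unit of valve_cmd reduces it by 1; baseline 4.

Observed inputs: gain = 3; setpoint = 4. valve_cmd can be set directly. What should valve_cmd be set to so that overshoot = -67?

valve_cmd = 9

Intervening on valve_cmd fixes its value directly, overriding its dependence on gain.
Substituting into the mix_ratio equation gives mix_ratio = -4*valve_cmd + 8.
Substituting into the overshoot equation gives overshoot = -9*valve_cmd + 14.
Solve -9*valve_cmd + 14 = -67: valve_cmd = (-67 - 14) / -9 = 9.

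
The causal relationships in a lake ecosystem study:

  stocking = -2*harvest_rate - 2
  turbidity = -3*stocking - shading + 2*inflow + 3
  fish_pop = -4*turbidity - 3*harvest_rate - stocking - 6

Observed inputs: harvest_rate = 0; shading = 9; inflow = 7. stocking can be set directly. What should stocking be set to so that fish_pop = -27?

stocking = 1

Intervening on stocking fixes its value directly, overriding its dependence on harvest_rate.
Substituting into the turbidity equation gives turbidity = -3*stocking + 8.
This gives fish_pop = 11*stocking - 38.
Solve 11*stocking - 38 = -27: stocking = (-27 + 38) / 11 = 1.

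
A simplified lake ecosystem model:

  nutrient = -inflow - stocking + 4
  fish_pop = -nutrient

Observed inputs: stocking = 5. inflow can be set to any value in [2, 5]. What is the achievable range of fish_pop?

3 to 6

Substituting into the nutrient equation gives nutrient = -inflow - 1.
This gives fish_pop = inflow + 1.
Linear in inflow, so extremes are at the endpoints: inflow = 2 gives fish_pop = 3; inflow = 5 gives fish_pop = 6.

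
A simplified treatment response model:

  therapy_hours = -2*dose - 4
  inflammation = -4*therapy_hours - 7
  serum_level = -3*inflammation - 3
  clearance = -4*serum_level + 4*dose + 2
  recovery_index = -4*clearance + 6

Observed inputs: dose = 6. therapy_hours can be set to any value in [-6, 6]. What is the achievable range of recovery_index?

-962 to 1342

Intervening on therapy_hours fixes its value directly, overriding its dependence on dose.
Substituting into the serum_level equation gives serum_level = 12*therapy_hours + 18.
Substituting into the clearance equation gives clearance = -48*therapy_hours - 46.
Substituting into the recovery_index equation gives recovery_index = 192*therapy_hours + 190.
Linear in therapy_hours, so extremes are at the endpoints: therapy_hours = -6 gives recovery_index = -962; therapy_hours = 6 gives recovery_index = 1342.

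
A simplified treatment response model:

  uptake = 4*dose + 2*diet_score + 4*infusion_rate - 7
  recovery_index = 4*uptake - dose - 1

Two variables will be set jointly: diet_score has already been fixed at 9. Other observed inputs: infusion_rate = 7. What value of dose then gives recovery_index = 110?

dose = -3

With diet_score held at 9:
Substituting into the uptake equation gives uptake = 4*dose + 39.
Substituting into the recovery_index equation gives recovery_index = 15*dose + 155.
Solve 15*dose + 155 = 110: dose = (110 - 155) / 15 = -3.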